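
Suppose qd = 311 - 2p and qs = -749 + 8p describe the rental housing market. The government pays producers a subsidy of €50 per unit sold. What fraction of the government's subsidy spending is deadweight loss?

Pre-subsidy: 311 - 2p = -749 + 8p gives p* = 106, q* = 99.
With the subsidy, sellers receive ps = pb + 50 for each unit, where pb is the price buyers pay.
Supply in terms of pb becomes qs = -749 + 8(pb + 50) = -349 + 8pb. Setting this equal to demand: 311 - 2pb = -349 + 8pb, so pb = 66.
Sellers receive ps = 66 + 50 = 116; q' = 311 − 2·66 = 179.
ΔCS = ½(99 + 179)(106 − 66) = 5560; ΔPS = ½(99 + 179)(116 − 106) = 1390.
Government spending = 50 × 179 = 8950.
DWL = ½ × 50 × (179 − 99) = 2000; fraction = 2000 / 8950 = 40/179.

DWL / government spending = 40/179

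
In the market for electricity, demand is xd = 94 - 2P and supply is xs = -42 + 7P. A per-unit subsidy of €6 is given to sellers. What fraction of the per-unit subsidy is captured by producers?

Producer share = 2/9

Pre-subsidy: 94 - 2P = -42 + 7P gives P* = 136/9, x* = 574/9.
With the subsidy, sellers receive Ps = Pb + 6 for each unit, where Pb is the price buyers pay.
Supply in terms of Pb becomes xs = -42 + 7(Pb + 6) = 0 + 7Pb. Setting this equal to demand: 94 - 2Pb = 0 + 7Pb, so Pb = 94/9.
Sellers receive Ps = 94/9 + 6 = 148/9; x' = 94 − 2·(94/9) = 658/9.
Buyers' price falls by P* − Pb = 136/9 − 94/9 = 14/3; sellers' price rises by Ps − P* = 148/9 − 136/9 = 4/3.
So producers capture (4/3)/6 = 2/9 of each unit of subsidy.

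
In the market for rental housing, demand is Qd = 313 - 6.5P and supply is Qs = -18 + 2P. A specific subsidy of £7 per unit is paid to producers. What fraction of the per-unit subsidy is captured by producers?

Producer share = 13/17

Pre-subsidy: 313 - 6.5P = -18 + 2P gives P* = 662/17, Q* = 1018/17.
With the subsidy, sellers receive Ps = Pb + 7 for each unit, where Pb is the price buyers pay.
Supply in terms of Pb becomes Qs = -18 + 2(Pb + 7) = -4 + 2Pb. Setting this equal to demand: 313 - 6.5Pb = -4 + 2Pb, so Pb = 634/17.
Sellers receive Ps = 634/17 + 7 = 753/17; Q' = 313 − 6.5·(634/17) = 1200/17.
Buyers' price falls by P* − Pb = 662/17 − 634/17 = 28/17; sellers' price rises by Ps − P* = 753/17 − 662/17 = 91/17.
So producers capture (91/17)/7 = 13/17 of each unit of subsidy.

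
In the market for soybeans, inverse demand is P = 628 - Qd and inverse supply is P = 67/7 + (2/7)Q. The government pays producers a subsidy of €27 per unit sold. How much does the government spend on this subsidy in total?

Government cost = €13554

Pre-subsidy: 628 - Q = 67/7 + (2/7)Q gives Q* = 481 and P* = 147.
With the subsidy, sellers receive Ps = Pb + 27 for each unit, where Pb is the price buyers pay.
On the curves, Pb = 628 - Q and Ps = 67/7 + (2/7)Q; the wedge Ps − Pb = 27 gives 67/7 + (2/7)Q − (628 - Q) = 27, so Q' = 502.
Then Pb = 628 − 1·502 = 126 and Ps = 67/7 + (2/7)·502 = 153.
Government outlay = subsidy × quantity = 27 × 502 = 13554.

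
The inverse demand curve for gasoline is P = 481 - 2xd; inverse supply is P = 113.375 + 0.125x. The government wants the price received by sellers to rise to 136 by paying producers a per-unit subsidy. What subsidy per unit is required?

At a seller price of 136, quantity supplied is -907 + 8·136 = 181.
Buyers absorb 181 only when they pay Pb = 481 − 2·181 = 119.
s = Ps − Pb = 136 − 119 = 17.

Required subsidy s = 17 per unit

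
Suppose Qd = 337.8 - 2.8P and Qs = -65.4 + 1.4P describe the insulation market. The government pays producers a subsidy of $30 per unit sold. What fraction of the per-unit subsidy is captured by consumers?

Pre-subsidy: 337.8 - 2.8P = -65.4 + 1.4P gives P* = 96, Q* = 69.
With the subsidy, sellers receive Ps = Pb + 30 for each unit, where Pb is the price buyers pay.
Supply in terms of Pb becomes Qs = -65.4 + 1.4(Pb + 30) = -23.4 + 1.4Pb. Setting this equal to demand: 337.8 - 2.8Pb = -23.4 + 1.4Pb, so Pb = 86.
Sellers receive Ps = 86 + 30 = 116; Q' = 337.8 − 2.8·86 = 97.
Buyers' price falls by P* − Pb = 96 − 86 = 10; sellers' price rises by Ps − P* = 116 − 96 = 20.
So consumers capture 10/30 = 1/3 of each unit of subsidy.

Consumer share = 1/3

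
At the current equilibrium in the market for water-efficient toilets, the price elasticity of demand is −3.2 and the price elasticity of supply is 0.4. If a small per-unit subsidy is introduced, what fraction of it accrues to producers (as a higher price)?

Producer share = 8/9

For a small subsidy around the equilibrium, the benefit split depends on the relative slopes, which at a point are proportional to the elasticities.
Buyer share = εs/(εs + |εd|) = 0.4/(0.4 + 3.2) = 1/9; seller share = |εd|/(εs + |εd|) = 8/9.
So producers capture 8/9 of the subsidy.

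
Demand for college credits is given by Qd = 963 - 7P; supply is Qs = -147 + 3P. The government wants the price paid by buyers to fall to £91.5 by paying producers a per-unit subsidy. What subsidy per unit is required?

Required subsidy s = £65 per unit

At a buyer price of 91.5, quantity demanded is 963 − 7·91.5 = 322.5.
Sellers supply 322.5 only when they receive Ps with -147 + 3·Ps = 322.5, i.e. Ps = 156.5.
s = Ps − Pb = 156.5 − 91.5 = 65.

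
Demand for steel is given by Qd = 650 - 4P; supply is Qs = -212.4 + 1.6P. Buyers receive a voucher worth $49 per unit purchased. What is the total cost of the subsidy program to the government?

Pre-subsidy: 650 - 4P = -212.4 + 1.6P gives P* = 154, Q* = 34.
With the rebate, buyers effectively pay Pb = Ps − 49, where Ps is the price sellers receive.
Demand in terms of Ps becomes Qd = 650 − 4(Ps − 49) = 846 - 4Ps. Setting this equal to supply: 846 - 4Ps = -212.4 + 1.6Ps, so Ps = 189.
Buyers pay Pb = 189 − 49 = 140; Q' = -212.4 + 1.6·189 = 90.
Government outlay = subsidy × quantity = 49 × 90 = 4410.

Government cost = $4410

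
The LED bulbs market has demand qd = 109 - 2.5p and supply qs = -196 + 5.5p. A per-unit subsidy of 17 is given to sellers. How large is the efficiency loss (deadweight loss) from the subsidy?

Deadweight loss = 248.359375

Pre-subsidy: 109 - 2.5p = -196 + 5.5p gives p* = 38.125, q* = 13.6875.
With the subsidy, sellers receive ps = pb + 17 for each unit, where pb is the price buyers pay.
Supply in terms of pb becomes qs = -196 + 5.5(pb + 17) = -102.5 + 5.5pb. Setting this equal to demand: 109 - 2.5pb = -102.5 + 5.5pb, so pb = 26.4375.
Sellers receive ps = 26.4375 + 17 = 43.4375; q' = 109 − 2.5·26.4375 = 42.90625.
The subsidy expands output by 42.90625 − 13.6875 = 29.21875 past the efficient level; on those units the gap between marginal cost and willingness to pay runs from 0 up to 17.
DWL = ½ × 17 × 29.21875 = 248.359375.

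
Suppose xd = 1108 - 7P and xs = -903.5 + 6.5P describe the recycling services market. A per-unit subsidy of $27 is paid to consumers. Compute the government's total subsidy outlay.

Government cost = $4212

Pre-subsidy: 1108 - 7P = -903.5 + 6.5P gives P* = 149, x* = 65.
With the rebate, buyers effectively pay Pb = Ps − 27, where Ps is the price sellers receive.
Demand in terms of Ps becomes xd = 1108 − 7(Ps − 27) = 1297 - 7Ps. Setting this equal to supply: 1297 - 7Ps = -903.5 + 6.5Ps, so Ps = 163.
Buyers pay Pb = 163 − 27 = 136; x' = -903.5 + 6.5·163 = 156.
Government outlay = subsidy × quantity = 27 × 156 = 4212.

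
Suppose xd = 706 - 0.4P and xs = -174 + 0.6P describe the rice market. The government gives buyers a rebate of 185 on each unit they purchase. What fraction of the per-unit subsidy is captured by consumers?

Consumer share = 0.6

Pre-subsidy: 706 - 0.4P = -174 + 0.6P gives P* = 880, x* = 354.
With the rebate, buyers effectively pay Pb = Ps − 185, where Ps is the price sellers receive.
Demand in terms of Ps becomes xd = 706 − 0.4(Ps − 185) = 780 - 0.4Ps. Setting this equal to supply: 780 - 0.4Ps = -174 + 0.6Ps, so Ps = 954.
Buyers pay Pb = 954 − 185 = 769; x' = -174 + 0.6·954 = 398.4.
Buyers' price falls by P* − Pb = 880 − 769 = 111; sellers' price rises by Ps − P* = 954 − 880 = 74.
So consumers capture 111/185 = 0.6 of each unit of subsidy.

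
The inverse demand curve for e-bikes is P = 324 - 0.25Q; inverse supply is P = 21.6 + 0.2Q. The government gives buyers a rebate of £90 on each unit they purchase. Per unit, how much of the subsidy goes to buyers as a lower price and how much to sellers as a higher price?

Pre-subsidy: 324 - 0.25Q = 21.6 + 0.2Q gives Q* = 672 and P* = 156.
With the rebate, buyers effectively pay Pb = Ps − 90, where Ps is the price sellers receive.
On the curves, Pb = 324 - 0.25Q and Ps = 21.6 + 0.2Q; the wedge Ps − Pb = 90 gives 21.6 + 0.2Q − (324 - 0.25Q) = 90, so Q' = 872.
Then Pb = 324 − 0.25·872 = 106 and Ps = 21.6 + 0.2·872 = 196.
Buyers' price falls by P* − Pb = 156 − 106 = 50; sellers' price rises by Ps − P* = 196 − 156 = 40.

Buyers gain £50 per unit; sellers gain £40 per unit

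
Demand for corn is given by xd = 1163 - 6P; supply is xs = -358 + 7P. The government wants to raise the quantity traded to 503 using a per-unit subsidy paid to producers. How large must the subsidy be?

At x = 503, invert demand for the buyer price: Pb = (1163 − 503)/6 = 110; invert supply for the seller price: Ps = (503 − (-358))/7 = 123.
The subsidy must fill the gap: s = Ps − Pb = 123 − 110 = 13.

Required subsidy s = 13 per unit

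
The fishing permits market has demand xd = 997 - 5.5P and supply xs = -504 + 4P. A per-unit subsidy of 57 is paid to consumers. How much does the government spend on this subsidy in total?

Government cost = 14820

Pre-subsidy: 997 - 5.5P = -504 + 4P gives P* = 158, x* = 128.
With the rebate, buyers effectively pay Pb = Ps − 57, where Ps is the price sellers receive.
Demand in terms of Ps becomes xd = 997 − 5.5(Ps − 57) = 1310.5 - 5.5Ps. Setting this equal to supply: 1310.5 - 5.5Ps = -504 + 4Ps, so Ps = 191.
Buyers pay Pb = 191 − 57 = 134; x' = -504 + 4·191 = 260.
Government outlay = subsidy × quantity = 57 × 260 = 14820.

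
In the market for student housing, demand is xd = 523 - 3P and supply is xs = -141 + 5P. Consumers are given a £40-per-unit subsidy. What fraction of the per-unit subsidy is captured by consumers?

Consumer share = 0.625

Pre-subsidy: 523 - 3P = -141 + 5P gives P* = 83, x* = 274.
With the rebate, buyers effectively pay Pb = Ps − 40, where Ps is the price sellers receive.
Demand in terms of Ps becomes xd = 523 − 3(Ps − 40) = 643 - 3Ps. Setting this equal to supply: 643 - 3Ps = -141 + 5Ps, so Ps = 98.
Buyers pay Pb = 98 − 40 = 58; x' = -141 + 5·98 = 349.
Buyers' price falls by P* − Pb = 83 − 58 = 25; sellers' price rises by Ps − P* = 98 − 83 = 15.
So consumers capture 25/40 = 0.625 of each unit of subsidy.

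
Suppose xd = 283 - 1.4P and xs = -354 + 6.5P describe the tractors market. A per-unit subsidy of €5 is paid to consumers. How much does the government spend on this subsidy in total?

Government cost = 69470/79

Pre-subsidy: 283 - 1.4P = -354 + 6.5P gives P* = 6370/79, x* = 13439/79.
With the rebate, buyers effectively pay Pb = Ps − 5, where Ps is the price sellers receive.
Demand in terms of Ps becomes xd = 283 − 1.4(Ps − 5) = 290 - 1.4Ps. Setting this equal to supply: 290 - 1.4Ps = -354 + 6.5Ps, so Ps = 6440/79.
Buyers pay Pb = 6440/79 − 5 = 6045/79; x' = -354 + 6.5·(6440/79) = 13894/79.
Government outlay = subsidy × quantity = 5 × 13894/79 = 69470/79.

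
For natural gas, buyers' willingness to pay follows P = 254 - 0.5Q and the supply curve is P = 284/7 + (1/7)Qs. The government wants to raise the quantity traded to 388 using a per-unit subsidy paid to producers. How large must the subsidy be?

Required subsidy s = 36 per unit

At Q = 388, from the demand curve buyers pay Pb = 254 − 0.5·388 = 60; from the supply curve sellers need Ps = 284/7 + (1/7)·388 = 96.
The subsidy must fill the gap: s = Ps − Pb = 96 − 60 = 36.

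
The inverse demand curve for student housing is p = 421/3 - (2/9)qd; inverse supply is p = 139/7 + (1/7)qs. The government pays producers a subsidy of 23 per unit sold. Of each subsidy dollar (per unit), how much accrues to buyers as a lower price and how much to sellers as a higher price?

Pre-subsidy: 421/3 - (2/9)q = 139/7 + (1/7)q gives q* = 330 and p* = 67.
With the subsidy, sellers receive ps = pb + 23 for each unit, where pb is the price buyers pay.
On the curves, pb = 421/3 - (2/9)q and ps = 139/7 + (1/7)q; the wedge ps − pb = 23 gives 139/7 + (1/7)q − (421/3 - (2/9)q) = 23, so q' = 393.
Then pb = 421/3 − (2/9)·393 = 53 and ps = 139/7 + (1/7)·393 = 76.
Buyers' price falls by p* − pb = 67 − 53 = 14; sellers' price rises by ps − p* = 76 − 67 = 9.

Buyers gain 14 per unit; sellers gain 9 per unit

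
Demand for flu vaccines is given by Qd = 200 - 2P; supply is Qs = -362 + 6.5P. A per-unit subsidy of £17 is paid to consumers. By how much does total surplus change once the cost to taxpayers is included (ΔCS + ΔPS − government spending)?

Pre-subsidy: 200 - 2P = -362 + 6.5P gives P* = 1124/17, Q* = 1152/17.
With the rebate, buyers effectively pay Pb = Ps − 17, where Ps is the price sellers receive.
Demand in terms of Ps becomes Qd = 200 − 2(Ps − 17) = 234 - 2Ps. Setting this equal to supply: 234 - 2Ps = -362 + 6.5Ps, so Ps = 1192/17.
Buyers pay Pb = 1192/17 − 17 = 903/17; Q' = -362 + 6.5·(1192/17) = 1594/17.
ΔCS = ½(1152/17 + 1594/17)(1124/17 − 903/17) = 17849/17; ΔPS = ½(1152/17 + 1594/17)(1192/17 − 1124/17) = 5492/17.
Government spending = 17 × 1594/17 = 1594.
Net change = 17849/17 + 5492/17 − 1594 = -221. The loss equals the DWL triangle ½·17·26.

Net change in total surplus = -£221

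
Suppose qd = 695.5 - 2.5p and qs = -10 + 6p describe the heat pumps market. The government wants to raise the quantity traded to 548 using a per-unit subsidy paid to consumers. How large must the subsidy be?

At q = 548, invert demand for the buyer price: pb = (695.5 − 548)/2.5 = 59; invert supply for the seller price: ps = (548 − (-10))/6 = 93.
The subsidy must fill the gap: s = ps − pb = 93 − 59 = 34.

Required subsidy s = 34 per unit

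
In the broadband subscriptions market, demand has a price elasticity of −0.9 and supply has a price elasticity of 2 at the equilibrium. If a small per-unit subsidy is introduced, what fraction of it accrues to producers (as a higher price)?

For a small subsidy around the equilibrium, the benefit split depends on the relative slopes, which at a point are proportional to the elasticities.
Buyer share = εs/(εs + |εd|) = 2/(2 + 0.9) = 20/29; seller share = |εd|/(εs + |εd|) = 9/29.
So producers capture 9/29 of the subsidy.

Producer share = 9/29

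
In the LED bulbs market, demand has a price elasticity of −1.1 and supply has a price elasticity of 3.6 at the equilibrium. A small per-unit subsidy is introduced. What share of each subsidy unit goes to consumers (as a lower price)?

Consumer share = 36/47

For a small subsidy around the equilibrium, the benefit split depends on the relative slopes, which at a point are proportional to the elasticities.
Buyer share = εs/(εs + |εd|) = 3.6/(3.6 + 1.1) = 36/47; seller share = |εd|/(εs + |εd|) = 11/47.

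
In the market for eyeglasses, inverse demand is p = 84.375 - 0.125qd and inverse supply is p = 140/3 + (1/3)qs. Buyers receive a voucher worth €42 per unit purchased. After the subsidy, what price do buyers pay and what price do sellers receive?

Buyers pay 689/11; sellers receive 1151/11

Pre-subsidy: 84.375 - 0.125q = 140/3 + (1/3)q gives q* = 905/11 and p* = 815/11.
With the rebate, buyers effectively pay pb = ps − 42, where ps is the price sellers receive.
On the curves, pb = 84.375 - 0.125q and ps = 140/3 + (1/3)q; the wedge ps − pb = 42 gives 140/3 + (1/3)q − (84.375 - 0.125q) = 42, so q' = 1913/11.
Then pb = 84.375 − 0.125·(1913/11) = 689/11 and ps = 140/3 + (1/3)·(1913/11) = 1151/11.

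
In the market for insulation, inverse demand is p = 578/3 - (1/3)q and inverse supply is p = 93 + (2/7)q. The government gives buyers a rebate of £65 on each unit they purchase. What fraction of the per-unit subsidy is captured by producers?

Producer share = 6/13

Pre-subsidy: 578/3 - (1/3)q = 93 + (2/7)q gives q* = 161 and p* = 139.
With the rebate, buyers effectively pay pb = ps − 65, where ps is the price sellers receive.
On the curves, pb = 578/3 - (1/3)q and ps = 93 + (2/7)q; the wedge ps − pb = 65 gives 93 + (2/7)q − (578/3 - (1/3)q) = 65, so q' = 266.
Then pb = 578/3 − (1/3)·266 = 104 and ps = 93 + (2/7)·266 = 169.
Buyers' price falls by p* − pb = 139 − 104 = 35; sellers' price rises by ps − p* = 169 − 139 = 30.
So producers capture 30/65 = 6/13 of each unit of subsidy.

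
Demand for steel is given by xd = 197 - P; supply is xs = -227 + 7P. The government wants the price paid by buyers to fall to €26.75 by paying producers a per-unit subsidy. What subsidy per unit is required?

Required subsidy s = €30 per unit

At a buyer price of 26.75, quantity demanded is 197 − 1·26.75 = 170.25.
Sellers supply 170.25 only when they receive Ps with -227 + 7·Ps = 170.25, i.e. Ps = 56.75.
s = Ps − Pb = 56.75 − 26.75 = 30.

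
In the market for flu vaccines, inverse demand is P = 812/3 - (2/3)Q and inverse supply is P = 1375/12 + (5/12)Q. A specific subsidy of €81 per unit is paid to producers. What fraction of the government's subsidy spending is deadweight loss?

DWL / government spending = 486/2845

Pre-subsidy: 812/3 - (2/3)Q = 1375/12 + (5/12)Q gives Q* = 1873/13 and P* = 2270/13.
With the subsidy, sellers receive Ps = Pb + 81 for each unit, where Pb is the price buyers pay.
On the curves, Pb = 812/3 - (2/3)Q and Ps = 1375/12 + (5/12)Q; the wedge Ps − Pb = 81 gives 1375/12 + (5/12)Q − (812/3 - (2/3)Q) = 81, so Q' = 2845/13.
Then Pb = 812/3 − (2/3)·(2845/13) = 1622/13 and Ps = 1375/12 + (5/12)·(2845/13) = 2675/13.
ΔCS = ½(1873/13 + 2845/13)(2270/13 − 1622/13) = 1528632/169; ΔPS = ½(1873/13 + 2845/13)(2675/13 − 2270/13) = 955395/169.
Government spending = 81 × 2845/13 = 230445/13.
DWL = ½ × 81 × (2845/13 − 1873/13) = 39366/13; fraction = (39366/13) / (230445/13) = 486/2845.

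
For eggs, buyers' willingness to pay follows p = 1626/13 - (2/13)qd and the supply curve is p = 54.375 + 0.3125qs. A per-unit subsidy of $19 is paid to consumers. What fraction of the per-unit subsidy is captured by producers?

Producer share = 65/97

Pre-subsidy: 1626/13 - (2/13)q = 54.375 + 0.3125q gives q* = 14706/97 and p* = 9870/97.
With the rebate, buyers effectively pay pb = ps − 19, where ps is the price sellers receive.
On the curves, pb = 1626/13 - (2/13)q and ps = 54.375 + 0.3125q; the wedge ps − pb = 19 gives 54.375 + 0.3125q − (1626/13 - (2/13)q) = 19, so q' = 18658/97.
Then pb = 1626/13 − (2/13)·(18658/97) = 9262/97 and ps = 54.375 + 0.3125·(18658/97) = 11105/97.
Buyers' price falls by p* − pb = 9870/97 − 9262/97 = 608/97; sellers' price rises by ps − p* = 11105/97 − 9870/97 = 1235/97.
So producers capture (1235/97)/19 = 65/97 of each unit of subsidy.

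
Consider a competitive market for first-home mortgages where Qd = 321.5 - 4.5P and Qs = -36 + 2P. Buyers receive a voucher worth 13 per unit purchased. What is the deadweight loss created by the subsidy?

Deadweight loss = 117

Pre-subsidy: 321.5 - 4.5P = -36 + 2P gives P* = 55, Q* = 74.
With the rebate, buyers effectively pay Pb = Ps − 13, where Ps is the price sellers receive.
Demand in terms of Ps becomes Qd = 321.5 − 4.5(Ps − 13) = 380 - 4.5Ps. Setting this equal to supply: 380 - 4.5Ps = -36 + 2Ps, so Ps = 64.
Buyers pay Pb = 64 − 13 = 51; Q' = -36 + 2·64 = 92.
The subsidy expands output by 92 − 74 = 18 past the efficient level; on those units the gap between marginal cost and willingness to pay runs from 0 up to 13.
DWL = ½ × 13 × 18 = 117.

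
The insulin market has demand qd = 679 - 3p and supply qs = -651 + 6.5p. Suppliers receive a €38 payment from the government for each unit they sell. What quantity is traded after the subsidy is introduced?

Pre-subsidy: 679 - 3p = -651 + 6.5p gives p* = 140, q* = 259.
With the subsidy, sellers receive ps = pb + 38 for each unit, where pb is the price buyers pay.
Supply in terms of pb becomes qs = -651 + 6.5(pb + 38) = -404 + 6.5pb. Setting this equal to demand: 679 - 3pb = -404 + 6.5pb, so pb = 114.
Sellers receive ps = 114 + 38 = 152; q' = 679 − 3·114 = 337.

q' = 337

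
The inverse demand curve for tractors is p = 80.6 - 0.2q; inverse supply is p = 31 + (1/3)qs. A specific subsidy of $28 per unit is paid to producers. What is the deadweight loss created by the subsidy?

Deadweight loss = $735

Pre-subsidy: 80.6 - 0.2q = 31 + (1/3)q gives q* = 93 and p* = 62.
With the subsidy, sellers receive ps = pb + 28 for each unit, where pb is the price buyers pay.
On the curves, pb = 80.6 - 0.2q and ps = 31 + (1/3)q; the wedge ps − pb = 28 gives 31 + (1/3)q − (80.6 - 0.2q) = 28, so q' = 145.5.
Then pb = 80.6 − 0.2·145.5 = 51.5 and ps = 31 + (1/3)·145.5 = 79.5.
The subsidy expands output by 145.5 − 93 = 52.5 past the efficient level; on those units the gap between marginal cost and willingness to pay runs from 0 up to 28.
DWL = ½ × 28 × 52.5 = 735.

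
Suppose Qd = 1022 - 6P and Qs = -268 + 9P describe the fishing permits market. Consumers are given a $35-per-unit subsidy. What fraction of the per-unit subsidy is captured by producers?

Producer share = 0.4

Pre-subsidy: 1022 - 6P = -268 + 9P gives P* = 86, Q* = 506.
With the rebate, buyers effectively pay Pb = Ps − 35, where Ps is the price sellers receive.
Demand in terms of Ps becomes Qd = 1022 − 6(Ps − 35) = 1232 - 6Ps. Setting this equal to supply: 1232 - 6Ps = -268 + 9Ps, so Ps = 100.
Buyers pay Pb = 100 − 35 = 65; Q' = -268 + 9·100 = 632.
Buyers' price falls by P* − Pb = 86 − 65 = 21; sellers' price rises by Ps − P* = 100 − 86 = 14.
So producers capture 14/35 = 0.4 of each unit of subsidy.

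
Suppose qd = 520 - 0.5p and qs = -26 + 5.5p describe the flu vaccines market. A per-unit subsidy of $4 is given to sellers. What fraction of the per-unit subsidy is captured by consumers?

Pre-subsidy: 520 - 0.5p = -26 + 5.5p gives p* = 91, q* = 474.5.
With the subsidy, sellers receive ps = pb + 4 for each unit, where pb is the price buyers pay.
Supply in terms of pb becomes qs = -26 + 5.5(pb + 4) = -4 + 5.5pb. Setting this equal to demand: 520 - 0.5pb = -4 + 5.5pb, so pb = 262/3.
Sellers receive ps = 262/3 + 4 = 274/3; q' = 520 − 0.5·(262/3) = 1429/3.
Buyers' price falls by p* − pb = 91 − 262/3 = 11/3; sellers' price rises by ps − p* = 274/3 − 91 = 1/3.
So consumers capture (11/3)/4 = 11/12 of each unit of subsidy.

Consumer share = 11/12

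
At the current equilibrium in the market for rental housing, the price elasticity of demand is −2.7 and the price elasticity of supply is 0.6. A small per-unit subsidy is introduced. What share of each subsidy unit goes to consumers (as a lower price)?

For a small subsidy around the equilibrium, the benefit split depends on the relative slopes, which at a point are proportional to the elasticities.
Buyer share = εs/(εs + |εd|) = 0.6/(0.6 + 2.7) = 2/11; seller share = |εd|/(εs + |εd|) = 9/11.

Consumer share = 2/11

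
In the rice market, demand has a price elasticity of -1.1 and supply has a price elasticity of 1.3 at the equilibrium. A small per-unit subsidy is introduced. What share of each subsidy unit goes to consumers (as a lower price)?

Consumer share = 13/24

For a small subsidy around the equilibrium, the benefit split depends on the relative slopes, which at a point are proportional to the elasticities.
Buyer share = εs/(εs + |εd|) = 1.3/(1.3 + 1.1) = 13/24; seller share = |εd|/(εs + |εd|) = 11/24.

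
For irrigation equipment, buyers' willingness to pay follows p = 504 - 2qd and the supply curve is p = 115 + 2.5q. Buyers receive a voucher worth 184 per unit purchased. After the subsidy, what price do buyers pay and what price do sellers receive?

Buyers pay 748/3; sellers receive 1300/3

Pre-subsidy: 504 - 2q = 115 + 2.5q gives q* = 778/9 and p* = 2980/9.
With the rebate, buyers effectively pay pb = ps − 184, where ps is the price sellers receive.
On the curves, pb = 504 - 2q and ps = 115 + 2.5q; the wedge ps − pb = 184 gives 115 + 2.5q − (504 - 2q) = 184, so q' = 382/3.
Then pb = 504 − 2·(382/3) = 748/3 and ps = 115 + 2.5·(382/3) = 1300/3.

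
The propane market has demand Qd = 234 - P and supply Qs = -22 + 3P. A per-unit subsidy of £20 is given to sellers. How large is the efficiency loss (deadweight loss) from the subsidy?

Pre-subsidy: 234 - P = -22 + 3P gives P* = 64, Q* = 170.
With the subsidy, sellers receive Ps = Pb + 20 for each unit, where Pb is the price buyers pay.
Supply in terms of Pb becomes Qs = -22 + 3(Pb + 20) = 38 + 3Pb. Setting this equal to demand: 234 - Pb = 38 + 3Pb, so Pb = 49.
Sellers receive Ps = 49 + 20 = 69; Q' = 234 − 1·49 = 185.
The subsidy expands output by 185 − 170 = 15 past the efficient level; on those units the gap between marginal cost and willingness to pay runs from 0 up to 20.
DWL = ½ × 20 × 15 = 150.

Deadweight loss = £150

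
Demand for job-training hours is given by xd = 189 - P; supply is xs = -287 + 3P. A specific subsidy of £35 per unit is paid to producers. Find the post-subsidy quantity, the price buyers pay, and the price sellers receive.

Pre-subsidy: 189 - P = -287 + 3P gives P* = 119, x* = 70.
With the subsidy, sellers receive Ps = Pb + 35 for each unit, where Pb is the price buyers pay.
Supply in terms of Pb becomes xs = -287 + 3(Pb + 35) = -182 + 3Pb. Setting this equal to demand: 189 - Pb = -182 + 3Pb, so Pb = 92.75.
Sellers receive Ps = 92.75 + 35 = 127.75; x' = 189 − 1·92.75 = 96.25.

x' = 96.25; buyers pay £92.75; sellers receive £127.75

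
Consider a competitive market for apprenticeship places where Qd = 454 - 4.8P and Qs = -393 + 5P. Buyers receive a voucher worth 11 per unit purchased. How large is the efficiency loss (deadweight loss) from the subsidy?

Deadweight loss = 7260/49

Pre-subsidy: 454 - 4.8P = -393 + 5P gives P* = 605/7, Q* = 274/7.
With the rebate, buyers effectively pay Pb = Ps − 11, where Ps is the price sellers receive.
Demand in terms of Ps becomes Qd = 454 − 4.8(Ps − 11) = 506.8 - 4.8Ps. Setting this equal to supply: 506.8 - 4.8Ps = -393 + 5Ps, so Ps = 4499/49.
Buyers pay Pb = 4499/49 − 11 = 3960/49; Q' = -393 + 5·(4499/49) = 3238/49.
The subsidy expands output by 3238/49 − 274/7 = 1320/49 past the efficient level; on those units the gap between marginal cost and willingness to pay runs from 0 up to 11.
DWL = ½ × 11 × 1320/49 = 7260/49.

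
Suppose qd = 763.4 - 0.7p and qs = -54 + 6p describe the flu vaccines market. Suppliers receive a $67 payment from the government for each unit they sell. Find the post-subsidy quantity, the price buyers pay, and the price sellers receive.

q' = 720; buyers pay $62; sellers receive $129

Pre-subsidy: 763.4 - 0.7p = -54 + 6p gives p* = 122, q* = 678.
With the subsidy, sellers receive ps = pb + 67 for each unit, where pb is the price buyers pay.
Supply in terms of pb becomes qs = -54 + 6(pb + 67) = 348 + 6pb. Setting this equal to demand: 763.4 - 0.7pb = 348 + 6pb, so pb = 62.
Sellers receive ps = 62 + 67 = 129; q' = 763.4 − 0.7·62 = 720.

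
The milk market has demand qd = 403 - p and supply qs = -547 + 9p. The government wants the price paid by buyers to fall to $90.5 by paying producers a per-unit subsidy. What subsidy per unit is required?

Required subsidy s = $5 per unit

At a buyer price of 90.5, quantity demanded is 403 − 1·90.5 = 312.5.
Sellers supply 312.5 only when they receive ps with -547 + 9·ps = 312.5, i.e. ps = 95.5.
s = ps − pb = 95.5 − 90.5 = 5.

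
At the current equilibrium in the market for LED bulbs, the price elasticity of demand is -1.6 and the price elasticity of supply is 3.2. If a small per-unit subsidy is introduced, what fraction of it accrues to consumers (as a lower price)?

For a small subsidy around the equilibrium, the benefit split depends on the relative slopes, which at a point are proportional to the elasticities.
Buyer share = εs/(εs + |εd|) = 3.2/(3.2 + 1.6) = 2/3; seller share = |εd|/(εs + |εd|) = 1/3.

Consumer share = 2/3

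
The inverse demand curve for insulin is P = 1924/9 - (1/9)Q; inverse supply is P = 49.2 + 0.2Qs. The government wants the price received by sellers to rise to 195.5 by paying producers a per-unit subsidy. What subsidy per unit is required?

At a seller price of 195.5, quantity supplied is -246 + 5·195.5 = 731.5.
Buyers absorb 731.5 only when they pay Pb = 1924/9 − (1/9)·731.5 = 132.5.
s = Ps − Pb = 195.5 − 132.5 = 63.

Required subsidy s = 63 per unit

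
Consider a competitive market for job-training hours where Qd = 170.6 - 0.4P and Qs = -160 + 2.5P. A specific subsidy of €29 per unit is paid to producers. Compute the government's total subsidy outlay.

Pre-subsidy: 170.6 - 0.4P = -160 + 2.5P gives P* = 114, Q* = 125.
With the subsidy, sellers receive Ps = Pb + 29 for each unit, where Pb is the price buyers pay.
Supply in terms of Pb becomes Qs = -160 + 2.5(Pb + 29) = -87.5 + 2.5Pb. Setting this equal to demand: 170.6 - 0.4Pb = -87.5 + 2.5Pb, so Pb = 89.
Sellers receive Ps = 89 + 29 = 118; Q' = 170.6 − 0.4·89 = 135.
Government outlay = subsidy × quantity = 29 × 135 = 3915.

Government cost = €3915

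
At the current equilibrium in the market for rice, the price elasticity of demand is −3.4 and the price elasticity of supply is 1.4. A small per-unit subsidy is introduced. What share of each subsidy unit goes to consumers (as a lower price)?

Consumer share = 7/24

For a small subsidy around the equilibrium, the benefit split depends on the relative slopes, which at a point are proportional to the elasticities.
Buyer share = εs/(εs + |εd|) = 1.4/(1.4 + 3.4) = 7/24; seller share = |εd|/(εs + |εd|) = 17/24.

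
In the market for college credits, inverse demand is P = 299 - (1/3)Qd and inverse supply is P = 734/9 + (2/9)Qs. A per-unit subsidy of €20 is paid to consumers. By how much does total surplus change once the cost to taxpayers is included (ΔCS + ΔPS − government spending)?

Pre-subsidy: 299 - (1/3)Q = 734/9 + (2/9)Q gives Q* = 391.4 and P* = 2528/15.
With the rebate, buyers effectively pay Pb = Ps − 20, where Ps is the price sellers receive.
On the curves, Pb = 299 - (1/3)Q and Ps = 734/9 + (2/9)Q; the wedge Ps − Pb = 20 gives 734/9 + (2/9)Q − (299 - (1/3)Q) = 20, so Q' = 427.4.
Then Pb = 299 − (1/3)·427.4 = 2348/15 and Ps = 734/9 + (2/9)·427.4 = 2648/15.
ΔCS = ½(391.4 + 427.4)(2528/15 − 2348/15) = 4912.8; ΔPS = ½(391.4 + 427.4)(2648/15 − 2528/15) = 3275.2.
Government spending = 20 × 427.4 = 8548.
Net change = 4912.8 + 3275.2 − 8548 = -360. The loss equals the DWL triangle ½·20·36.

Net change in total surplus = -€360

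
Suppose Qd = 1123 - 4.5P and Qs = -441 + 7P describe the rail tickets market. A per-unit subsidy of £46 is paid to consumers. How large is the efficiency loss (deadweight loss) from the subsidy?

Deadweight loss = £2898

Pre-subsidy: 1123 - 4.5P = -441 + 7P gives P* = 136, Q* = 511.
With the rebate, buyers effectively pay Pb = Ps − 46, where Ps is the price sellers receive.
Demand in terms of Ps becomes Qd = 1123 − 4.5(Ps − 46) = 1330 - 4.5Ps. Setting this equal to supply: 1330 - 4.5Ps = -441 + 7Ps, so Ps = 154.
Buyers pay Pb = 154 − 46 = 108; Q' = -441 + 7·154 = 637.
The subsidy expands output by 637 − 511 = 126 past the efficient level; on those units the gap between marginal cost and willingness to pay runs from 0 up to 46.
DWL = ½ × 46 × 126 = 2898.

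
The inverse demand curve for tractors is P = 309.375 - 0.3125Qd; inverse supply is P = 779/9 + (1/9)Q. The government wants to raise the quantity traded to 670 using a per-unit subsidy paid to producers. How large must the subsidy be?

At Q = 670, from the demand curve buyers pay Pb = 309.375 − 0.3125·670 = 100; from the supply curve sellers need Ps = 779/9 + (1/9)·670 = 161.
The subsidy must fill the gap: s = Ps − Pb = 161 − 100 = 61.

Required subsidy s = 61 per unit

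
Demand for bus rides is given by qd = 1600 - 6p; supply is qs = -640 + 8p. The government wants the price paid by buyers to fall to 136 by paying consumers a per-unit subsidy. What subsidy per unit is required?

Required subsidy s = 42 per unit

At a buyer price of 136, quantity demanded is 1600 − 6·136 = 784.
Sellers supply 784 only when they receive ps with -640 + 8·ps = 784, i.e. ps = 178.
s = ps − pb = 178 − 136 = 42.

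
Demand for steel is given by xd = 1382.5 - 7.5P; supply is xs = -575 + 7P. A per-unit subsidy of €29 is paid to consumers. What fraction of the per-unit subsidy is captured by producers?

Pre-subsidy: 1382.5 - 7.5P = -575 + 7P gives P* = 135, x* = 370.
With the rebate, buyers effectively pay Pb = Ps − 29, where Ps is the price sellers receive.
Demand in terms of Ps becomes xd = 1382.5 − 7.5(Ps − 29) = 1600 - 7.5Ps. Setting this equal to supply: 1600 - 7.5Ps = -575 + 7Ps, so Ps = 150.
Buyers pay Pb = 150 − 29 = 121; x' = -575 + 7·150 = 475.
Buyers' price falls by P* − Pb = 135 − 121 = 14; sellers' price rises by Ps − P* = 150 − 135 = 15.
So producers capture 15/29 = 15/29 of each unit of subsidy.

Producer share = 15/29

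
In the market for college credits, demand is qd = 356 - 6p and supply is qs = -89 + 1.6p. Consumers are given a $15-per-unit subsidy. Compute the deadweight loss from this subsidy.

Deadweight loss = 2700/19

Pre-subsidy: 356 - 6p = -89 + 1.6p gives p* = 2225/38, q* = 89/19.
With the rebate, buyers effectively pay pb = ps − 15, where ps is the price sellers receive.
Demand in terms of ps becomes qd = 356 − 6(ps − 15) = 446 - 6ps. Setting this equal to supply: 446 - 6ps = -89 + 1.6ps, so ps = 2675/38.
Buyers pay pb = 2675/38 − 15 = 2105/38; q' = -89 + 1.6·(2675/38) = 449/19.
The subsidy expands output by 449/19 − 89/19 = 360/19 past the efficient level; on those units the gap between marginal cost and willingness to pay runs from 0 up to 15.
DWL = ½ × 15 × 360/19 = 2700/19.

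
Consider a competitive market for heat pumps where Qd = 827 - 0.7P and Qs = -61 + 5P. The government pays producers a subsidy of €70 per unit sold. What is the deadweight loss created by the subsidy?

Pre-subsidy: 827 - 0.7P = -61 + 5P gives P* = 2960/19, Q* = 13641/19.
With the subsidy, sellers receive Ps = Pb + 70 for each unit, where Pb is the price buyers pay.
Supply in terms of Pb becomes Qs = -61 + 5(Pb + 70) = 289 + 5Pb. Setting this equal to demand: 827 - 0.7Pb = 289 + 5Pb, so Pb = 5380/57.
Sellers receive Ps = 5380/57 + 70 = 9370/57; Q' = 827 − 0.7·(5380/57) = 43373/57.
The subsidy expands output by 43373/57 − 13641/19 = 2450/57 past the efficient level; on those units the gap between marginal cost and willingness to pay runs from 0 up to 70.
DWL = ½ × 70 × 2450/57 = 85750/57.

Deadweight loss = 85750/57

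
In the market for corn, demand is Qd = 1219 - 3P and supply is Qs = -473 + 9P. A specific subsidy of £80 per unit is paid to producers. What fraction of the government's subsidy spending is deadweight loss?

Pre-subsidy: 1219 - 3P = -473 + 9P gives P* = 141, Q* = 796.
With the subsidy, sellers receive Ps = Pb + 80 for each unit, where Pb is the price buyers pay.
Supply in terms of Pb becomes Qs = -473 + 9(Pb + 80) = 247 + 9Pb. Setting this equal to demand: 1219 - 3Pb = 247 + 9Pb, so Pb = 81.
Sellers receive Ps = 81 + 80 = 161; Q' = 1219 − 3·81 = 976.
ΔCS = ½(796 + 976)(141 − 81) = 53160; ΔPS = ½(796 + 976)(161 − 141) = 17720.
Government spending = 80 × 976 = 78080.
DWL = ½ × 80 × (976 − 796) = 7200; fraction = 7200 / 78080 = 45/488.

DWL / government spending = 45/488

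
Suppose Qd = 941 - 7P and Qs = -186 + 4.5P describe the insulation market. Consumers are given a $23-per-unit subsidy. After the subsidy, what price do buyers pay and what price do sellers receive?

Buyers pay $89; sellers receive $112

Pre-subsidy: 941 - 7P = -186 + 4.5P gives P* = 98, Q* = 255.
With the rebate, buyers effectively pay Pb = Ps − 23, where Ps is the price sellers receive.
Demand in terms of Ps becomes Qd = 941 − 7(Ps − 23) = 1102 - 7Ps. Setting this equal to supply: 1102 - 7Ps = -186 + 4.5Ps, so Ps = 112.
Buyers pay Pb = 112 − 23 = 89; Q' = -186 + 4.5·112 = 318.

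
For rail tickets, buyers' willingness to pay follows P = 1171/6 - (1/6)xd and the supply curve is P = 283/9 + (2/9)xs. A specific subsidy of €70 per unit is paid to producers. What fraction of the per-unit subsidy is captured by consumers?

Pre-subsidy: 1171/6 - (1/6)x = 283/9 + (2/9)x gives x* = 421 and P* = 125.
With the subsidy, sellers receive Ps = Pb + 70 for each unit, where Pb is the price buyers pay.
On the curves, Pb = 1171/6 - (1/6)x and Ps = 283/9 + (2/9)x; the wedge Ps − Pb = 70 gives 283/9 + (2/9)x − (1171/6 - (1/6)x) = 70, so x' = 601.
Then Pb = 1171/6 − (1/6)·601 = 95 and Ps = 283/9 + (2/9)·601 = 165.
Buyers' price falls by P* − Pb = 125 − 95 = 30; sellers' price rises by Ps − P* = 165 − 125 = 40.
So consumers capture 30/70 = 3/7 of each unit of subsidy.

Consumer share = 3/7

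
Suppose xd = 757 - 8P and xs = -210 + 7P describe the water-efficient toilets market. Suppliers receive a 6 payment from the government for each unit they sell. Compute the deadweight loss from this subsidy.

Pre-subsidy: 757 - 8P = -210 + 7P gives P* = 967/15, x* = 3619/15.
With the subsidy, sellers receive Ps = Pb + 6 for each unit, where Pb is the price buyers pay.
Supply in terms of Pb becomes xs = -210 + 7(Pb + 6) = -168 + 7Pb. Setting this equal to demand: 757 - 8Pb = -168 + 7Pb, so Pb = 185/3.
Sellers receive Ps = 185/3 + 6 = 203/3; x' = 757 − 8·(185/3) = 791/3.
The subsidy expands output by 791/3 − 3619/15 = 22.4 past the efficient level; on those units the gap between marginal cost and willingness to pay runs from 0 up to 6.
DWL = ½ × 6 × 22.4 = 67.2.

Deadweight loss = 67.2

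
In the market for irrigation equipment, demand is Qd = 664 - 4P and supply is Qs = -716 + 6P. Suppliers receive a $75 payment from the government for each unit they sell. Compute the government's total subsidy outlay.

Government cost = $21900

Pre-subsidy: 664 - 4P = -716 + 6P gives P* = 138, Q* = 112.
With the subsidy, sellers receive Ps = Pb + 75 for each unit, where Pb is the price buyers pay.
Supply in terms of Pb becomes Qs = -716 + 6(Pb + 75) = -266 + 6Pb. Setting this equal to demand: 664 - 4Pb = -266 + 6Pb, so Pb = 93.
Sellers receive Ps = 93 + 75 = 168; Q' = 664 − 4·93 = 292.
Government outlay = subsidy × quantity = 75 × 292 = 21900.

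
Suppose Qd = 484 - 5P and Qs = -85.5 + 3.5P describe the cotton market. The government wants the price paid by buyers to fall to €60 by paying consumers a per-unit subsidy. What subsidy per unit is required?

At a buyer price of 60, quantity demanded is 484 − 5·60 = 184.
Sellers supply 184 only when they receive Ps with -85.5 + 3.5·Ps = 184, i.e. Ps = 77.
s = Ps − Pb = 77 − 60 = 17.

Required subsidy s = €17 per unit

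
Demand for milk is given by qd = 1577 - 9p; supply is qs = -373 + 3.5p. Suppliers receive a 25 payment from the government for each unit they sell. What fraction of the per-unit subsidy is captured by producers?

Producer share = 0.72

Pre-subsidy: 1577 - 9p = -373 + 3.5p gives p* = 156, q* = 173.
With the subsidy, sellers receive ps = pb + 25 for each unit, where pb is the price buyers pay.
Supply in terms of pb becomes qs = -373 + 3.5(pb + 25) = -285.5 + 3.5pb. Setting this equal to demand: 1577 - 9pb = -285.5 + 3.5pb, so pb = 149.
Sellers receive ps = 149 + 25 = 174; q' = 1577 − 9·149 = 236.
Buyers' price falls by p* − pb = 156 − 149 = 7; sellers' price rises by ps − p* = 174 − 156 = 18.
So producers capture 18/25 = 0.72 of each unit of subsidy.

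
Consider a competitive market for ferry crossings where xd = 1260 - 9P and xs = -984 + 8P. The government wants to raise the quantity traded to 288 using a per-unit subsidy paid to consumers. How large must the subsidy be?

Required subsidy s = 51 per unit

At x = 288, invert demand for the buyer price: Pb = (1260 − 288)/9 = 108; invert supply for the seller price: Ps = (288 − (-984))/8 = 159.
The subsidy must fill the gap: s = Ps − Pb = 159 − 108 = 51.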